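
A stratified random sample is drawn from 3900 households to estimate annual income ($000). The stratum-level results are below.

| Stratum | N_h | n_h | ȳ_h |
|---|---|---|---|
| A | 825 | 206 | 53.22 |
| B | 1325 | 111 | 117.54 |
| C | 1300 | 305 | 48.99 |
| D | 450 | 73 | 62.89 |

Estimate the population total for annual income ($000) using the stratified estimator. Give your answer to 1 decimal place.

τ̂_st ≈ 291634.5

τ̂_st = Σ N_h ȳ_h = 825·53.22 + 1325·117.54 + 1300·48.99 + 450·62.89 = 291634.5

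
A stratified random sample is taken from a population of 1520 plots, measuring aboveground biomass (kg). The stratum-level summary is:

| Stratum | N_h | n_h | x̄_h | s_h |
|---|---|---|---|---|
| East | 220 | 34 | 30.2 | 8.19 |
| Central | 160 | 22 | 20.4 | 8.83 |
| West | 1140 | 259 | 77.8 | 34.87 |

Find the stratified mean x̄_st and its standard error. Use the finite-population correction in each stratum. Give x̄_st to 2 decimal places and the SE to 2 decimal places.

x̄_st ≈ 64.87, SE ≈ 1.45

x̄_st = Σ W_h x̄_h = (220·30.2 + 160·20.4 + 1140·77.8)/1520 = 64.86842
V̂(x̄_st) = Σ W_h² (1 − n_h/N_h) s_h²/n_h, with W_h = N_h/N and N = 1520:
  stratum East: (220/1520)²·(1 − 34/220)·8.19²/34 = 0.0349412
  stratum Central: (160/1520)²·(1 − 22/160)·8.83²/22 = 0.0338696
  stratum West: (1140/1520)²·(1 − 259/1140)·34.87²/259 = 2.04079
V̂(x̄_st) = 2.1096
SE(x̄_st) = √2.1096 = 1.45245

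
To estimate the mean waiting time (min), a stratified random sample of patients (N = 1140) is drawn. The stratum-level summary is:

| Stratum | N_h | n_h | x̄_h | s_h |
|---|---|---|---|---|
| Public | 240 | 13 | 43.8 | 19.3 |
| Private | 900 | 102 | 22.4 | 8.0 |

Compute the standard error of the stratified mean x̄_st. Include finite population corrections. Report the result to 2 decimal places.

SE(x̄_st) ≈ 1.24

V̂(x̄_st) = Σ W_h² (1 − n_h/N_h) s_h²/n_h, with W_h = N_h/N and N = 1140:
  stratum Public: (240/1140)²·(1 − 13/240)·19.3²/13 = 1.20115
  stratum Private: (900/1140)²·(1 − 102/900)·8.0²/102 = 0.346749
V̂(x̄_st) = 1.5479
SE(x̄_st) = √1.5479 = 1.24415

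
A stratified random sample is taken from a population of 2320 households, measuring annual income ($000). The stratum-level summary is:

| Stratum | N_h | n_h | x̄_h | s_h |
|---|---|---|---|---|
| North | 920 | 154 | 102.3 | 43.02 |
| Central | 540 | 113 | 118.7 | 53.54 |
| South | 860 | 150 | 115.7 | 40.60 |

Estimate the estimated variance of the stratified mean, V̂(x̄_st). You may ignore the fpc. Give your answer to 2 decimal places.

V̂(x̄_st) = Σ W_h² s_h²/n_h, with W_h = N_h/N and N = 2320:
  stratum North: (920/2320)²·43.02²/154 = 1.88982
  stratum Central: (540/2320)²·53.54²/113 = 1.37433
  stratum South: (860/2320)²·40.60²/150 = 1.51002
V̂(x̄_st) = 4.77416

V̂(x̄_st) ≈ 4.77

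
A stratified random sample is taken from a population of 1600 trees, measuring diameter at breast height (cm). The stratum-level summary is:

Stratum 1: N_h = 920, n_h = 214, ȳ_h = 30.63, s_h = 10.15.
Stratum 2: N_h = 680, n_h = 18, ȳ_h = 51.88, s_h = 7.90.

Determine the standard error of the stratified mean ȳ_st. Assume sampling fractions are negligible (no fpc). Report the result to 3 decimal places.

V̂(ȳ_st) = Σ W_h² s_h²/n_h, with W_h = N_h/N and N = 1600:
  stratum 1: (920/1600)²·10.15²/214 = 0.159167
  stratum 2: (680/1600)²·7.90²/18 = 0.626267
V̂(ȳ_st) = 0.785434
SE(ȳ_st) = √0.785434 = 0.886247

SE(ȳ_st) ≈ 0.886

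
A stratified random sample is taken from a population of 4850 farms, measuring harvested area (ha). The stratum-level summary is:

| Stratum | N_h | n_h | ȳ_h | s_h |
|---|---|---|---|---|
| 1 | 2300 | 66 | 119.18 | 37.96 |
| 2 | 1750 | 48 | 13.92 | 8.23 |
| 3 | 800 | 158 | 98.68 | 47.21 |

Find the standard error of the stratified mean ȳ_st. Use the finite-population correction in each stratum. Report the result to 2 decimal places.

V̂(ȳ_st) = Σ W_h² (1 − n_h/N_h) s_h²/n_h, with W_h = N_h/N and N = 4850:
  stratum 1: (2300/4850)²·(1 − 66/2300)·37.96²/66 = 4.7691
  stratum 2: (1750/4850)²·(1 − 48/1750)·8.23²/48 = 0.178679
  stratum 3: (800/4850)²·(1 − 158/800)·47.21²/158 = 0.308001
V̂(ȳ_st) = 5.25578
SE(ȳ_st) = √5.25578 = 2.29255

SE(ȳ_st) ≈ 2.29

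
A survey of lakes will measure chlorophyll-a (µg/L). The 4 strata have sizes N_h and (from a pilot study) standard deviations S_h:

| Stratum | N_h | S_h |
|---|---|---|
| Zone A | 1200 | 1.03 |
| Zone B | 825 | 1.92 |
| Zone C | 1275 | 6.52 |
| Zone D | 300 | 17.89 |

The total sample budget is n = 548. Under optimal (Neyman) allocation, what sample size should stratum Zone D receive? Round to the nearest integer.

Neyman allocation: n_h = n · N_h S_h / Σ N_i S_i, with n = 548.
  stratum Zone A: N_h·S_h = 1200·1.03 = 1236.00
  stratum Zone B: N_h·S_h = 825·1.92 = 1584.00
  stratum Zone C: N_h·S_h = 1275·6.52 = 8313.00
  stratum Zone D: N_h·S_h = 300·17.89 = 5367.00
Σ N_h S_h = 16500.00
n for stratum Zone D = 548·5367.00/16500.00 = 178.249 → 178

178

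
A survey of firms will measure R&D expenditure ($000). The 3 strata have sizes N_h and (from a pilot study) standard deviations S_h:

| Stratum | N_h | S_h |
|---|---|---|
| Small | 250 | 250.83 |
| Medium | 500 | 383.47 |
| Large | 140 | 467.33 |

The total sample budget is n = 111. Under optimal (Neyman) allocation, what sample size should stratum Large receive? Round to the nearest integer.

23

Neyman allocation: n_h = n · N_h S_h / Σ N_i S_i, with n = 111.
  stratum Small: N_h·S_h = 250·250.83 = 62707.50
  stratum Medium: N_h·S_h = 500·383.47 = 191735.00
  stratum Large: N_h·S_h = 140·467.33 = 65426.20
Σ N_h S_h = 319868.70
n for stratum Large = 111·65426.20/319868.70 = 22.704 → 23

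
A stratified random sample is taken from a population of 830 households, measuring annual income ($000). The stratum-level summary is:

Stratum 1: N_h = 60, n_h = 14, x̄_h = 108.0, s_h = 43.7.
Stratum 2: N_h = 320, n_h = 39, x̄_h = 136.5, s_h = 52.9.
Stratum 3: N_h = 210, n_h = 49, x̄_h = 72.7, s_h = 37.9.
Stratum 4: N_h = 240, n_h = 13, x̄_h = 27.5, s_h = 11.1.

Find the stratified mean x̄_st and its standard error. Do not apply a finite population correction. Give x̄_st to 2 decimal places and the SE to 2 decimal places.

x̄_st ≈ 86.78, SE ≈ 3.75

x̄_st = Σ W_h x̄_h = (60·108.0 + 320·136.5 + 210·72.7 + 240·27.5)/830 = 86.77952
V̂(x̄_st) = Σ W_h² s_h²/n_h, with W_h = N_h/N and N = 830:
  stratum 1: (60/830)²·43.7²/14 = 0.712822
  stratum 2: (320/830)²·52.9²/39 = 10.6657
  stratum 3: (210/830)²·37.9²/49 = 1.87657
  stratum 4: (240/830)²·11.1²/13 = 0.792445
V̂(x̄_st) = 14.0476
SE(x̄_st) = √14.0476 = 3.74801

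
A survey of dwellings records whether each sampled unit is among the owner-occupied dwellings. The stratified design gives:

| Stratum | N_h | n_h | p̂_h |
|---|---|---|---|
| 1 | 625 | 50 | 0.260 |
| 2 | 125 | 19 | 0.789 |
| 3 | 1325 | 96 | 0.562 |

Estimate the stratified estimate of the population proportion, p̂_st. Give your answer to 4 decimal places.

N = 2075; stratum weights W_h = N_h/N.
p̂_st = Σ W_h p̂_h = (625·0.260 + 125·0.789 + 1325·0.562)/2075 = 0.48471

p̂_st ≈ 0.4847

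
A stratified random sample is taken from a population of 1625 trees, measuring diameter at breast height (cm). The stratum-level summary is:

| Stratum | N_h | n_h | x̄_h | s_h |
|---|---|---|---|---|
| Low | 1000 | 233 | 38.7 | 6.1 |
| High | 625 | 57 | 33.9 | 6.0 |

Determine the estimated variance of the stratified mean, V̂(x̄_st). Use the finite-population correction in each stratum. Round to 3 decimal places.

V̂(x̄_st) ≈ 0.131

V̂(x̄_st) = Σ W_h² (1 − n_h/N_h) s_h²/n_h, with W_h = N_h/N and N = 1625:
  stratum Low: (1000/1625)²·(1 − 233/1000)·6.1²/233 = 0.0463866
  stratum High: (625/1625)²·(1 − 57/625)·6.0²/57 = 0.0849081
V̂(x̄_st) = 0.131295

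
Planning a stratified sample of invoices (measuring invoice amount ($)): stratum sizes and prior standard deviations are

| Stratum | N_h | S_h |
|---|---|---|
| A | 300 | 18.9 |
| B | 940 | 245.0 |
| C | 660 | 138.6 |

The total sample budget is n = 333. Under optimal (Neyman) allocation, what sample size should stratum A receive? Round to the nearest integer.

6

Neyman allocation: n_h = n · N_h S_h / Σ N_i S_i, with n = 333.
  stratum A: N_h·S_h = 300·18.9 = 5670.00
  stratum B: N_h·S_h = 940·245.0 = 230300.00
  stratum C: N_h·S_h = 660·138.6 = 91476.00
Σ N_h S_h = 327446.00
n for stratum A = 333·5670.00/327446.00 = 5.766 → 6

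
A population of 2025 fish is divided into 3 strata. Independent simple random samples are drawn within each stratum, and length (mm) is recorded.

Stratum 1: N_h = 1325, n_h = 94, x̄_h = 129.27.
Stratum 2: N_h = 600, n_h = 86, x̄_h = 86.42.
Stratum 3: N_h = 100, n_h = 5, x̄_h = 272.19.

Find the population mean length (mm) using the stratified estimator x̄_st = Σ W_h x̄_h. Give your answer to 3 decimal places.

x̄_st ≈ 123.631

N = Σ N_h = 2025. Stratum weights W_h = N_h/N.
x̄_st = (1325·129.27 + 600·86.42 + 100·272.19) / 2025 = 123.63148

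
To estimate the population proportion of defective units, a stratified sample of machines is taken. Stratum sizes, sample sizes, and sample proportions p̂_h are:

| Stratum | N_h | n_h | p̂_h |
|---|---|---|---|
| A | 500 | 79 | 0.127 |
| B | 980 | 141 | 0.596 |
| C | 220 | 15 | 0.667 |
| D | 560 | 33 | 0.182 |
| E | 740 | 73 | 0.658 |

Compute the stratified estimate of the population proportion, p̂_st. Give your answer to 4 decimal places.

N = 3000; stratum weights W_h = N_h/N.
p̂_st = Σ W_h p̂_h = (500·0.127 + 980·0.596 + 220·0.667 + 560·0.182 + 740·0.658)/3000 = 0.46105

p̂_st ≈ 0.4611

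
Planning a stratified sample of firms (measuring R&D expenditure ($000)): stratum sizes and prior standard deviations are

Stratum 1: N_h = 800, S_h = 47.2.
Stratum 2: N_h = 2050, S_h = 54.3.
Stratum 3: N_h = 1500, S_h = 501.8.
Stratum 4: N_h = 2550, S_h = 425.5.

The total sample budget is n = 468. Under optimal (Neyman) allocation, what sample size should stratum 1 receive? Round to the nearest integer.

9

Neyman allocation: n_h = n · N_h S_h / Σ N_i S_i, with n = 468.
  stratum 1: N_h·S_h = 800·47.2 = 37760.00
  stratum 2: N_h·S_h = 2050·54.3 = 111315.00
  stratum 3: N_h·S_h = 1500·501.8 = 752700.00
  stratum 4: N_h·S_h = 2550·425.5 = 1085025.00
Σ N_h S_h = 1986800.00
n for stratum 1 = 468·37760.00/1986800.00 = 8.895 → 9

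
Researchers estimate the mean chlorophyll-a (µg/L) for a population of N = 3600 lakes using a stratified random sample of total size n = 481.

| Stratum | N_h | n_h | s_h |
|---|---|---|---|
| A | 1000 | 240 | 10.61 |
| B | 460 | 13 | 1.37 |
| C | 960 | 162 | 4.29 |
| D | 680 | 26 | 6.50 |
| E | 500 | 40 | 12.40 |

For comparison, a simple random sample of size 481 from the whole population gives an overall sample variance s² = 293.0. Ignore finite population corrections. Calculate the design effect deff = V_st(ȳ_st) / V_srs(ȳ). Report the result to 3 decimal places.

deff ≈ 0.293

V̂(ȳ_st) = Σ W_h² s_h²/n_h, with W_h = N_h/N and N = 3600:
  stratum A: (1000/3600)²·10.61²/240 = 0.0361922
  stratum B: (460/3600)²·1.37²/13 = 0.00235727
  stratum C: (960/3600)²·4.29²/162 = 0.00807862
  stratum D: (680/3600)²·6.50²/26 = 0.0579784
  stratum E: (500/3600)²·12.40²/40 = 0.0741512
V_st = 0.178758
V_srs = s²/n = 293.0/481 = 0.609148
deff = V_st / V_srs = 0.178758/0.609148 = 0.2935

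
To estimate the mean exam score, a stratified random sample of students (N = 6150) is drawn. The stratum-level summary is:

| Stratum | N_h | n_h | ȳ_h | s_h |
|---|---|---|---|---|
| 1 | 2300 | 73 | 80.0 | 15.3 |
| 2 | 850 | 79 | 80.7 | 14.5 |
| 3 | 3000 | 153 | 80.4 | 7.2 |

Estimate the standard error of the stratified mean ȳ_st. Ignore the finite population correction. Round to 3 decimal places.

V̂(ȳ_st) = Σ W_h² s_h²/n_h, with W_h = N_h/N and N = 6150:
  stratum 1: (2300/6150)²·15.3²/73 = 0.448503
  stratum 2: (850/6150)²·14.5²/79 = 0.0508389
  stratum 3: (3000/6150)²·7.2²/153 = 0.0806243
V̂(ȳ_st) = 0.579966
SE(ȳ_st) = √0.579966 = 0.761555

SE(ȳ_st) ≈ 0.762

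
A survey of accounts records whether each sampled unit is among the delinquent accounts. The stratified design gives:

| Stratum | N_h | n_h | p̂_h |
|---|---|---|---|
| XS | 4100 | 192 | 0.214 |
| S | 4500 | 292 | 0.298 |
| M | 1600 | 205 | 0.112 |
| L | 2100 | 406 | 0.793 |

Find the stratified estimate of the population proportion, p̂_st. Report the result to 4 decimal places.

N = 12300; stratum weights W_h = N_h/N.
p̂_st = Σ W_h p̂_h = (4100·0.214 + 4500·0.298 + 1600·0.112 + 2100·0.793)/12300 = 0.33032

p̂_st ≈ 0.3303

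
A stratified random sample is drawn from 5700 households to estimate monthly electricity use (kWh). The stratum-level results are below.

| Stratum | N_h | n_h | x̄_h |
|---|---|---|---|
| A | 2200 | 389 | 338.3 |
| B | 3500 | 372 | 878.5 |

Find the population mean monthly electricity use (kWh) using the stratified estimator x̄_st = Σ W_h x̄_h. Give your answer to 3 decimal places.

x̄_st ≈ 670.002

N = Σ N_h = 5700. Stratum weights W_h = N_h/N.
x̄_st = (2200·338.3 + 3500·878.5) / 5700 = 670.00175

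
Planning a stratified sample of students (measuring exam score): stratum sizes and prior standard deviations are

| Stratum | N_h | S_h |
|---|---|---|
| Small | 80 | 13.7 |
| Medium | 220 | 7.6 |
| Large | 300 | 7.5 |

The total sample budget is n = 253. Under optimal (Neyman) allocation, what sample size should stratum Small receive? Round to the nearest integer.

55

Neyman allocation: n_h = n · N_h S_h / Σ N_i S_i, with n = 253.
  stratum Small: N_h·S_h = 80·13.7 = 1096.00
  stratum Medium: N_h·S_h = 220·7.6 = 1672.00
  stratum Large: N_h·S_h = 300·7.5 = 2250.00
Σ N_h S_h = 5018.00
n for stratum Small = 253·1096.00/5018.00 = 55.259 → 55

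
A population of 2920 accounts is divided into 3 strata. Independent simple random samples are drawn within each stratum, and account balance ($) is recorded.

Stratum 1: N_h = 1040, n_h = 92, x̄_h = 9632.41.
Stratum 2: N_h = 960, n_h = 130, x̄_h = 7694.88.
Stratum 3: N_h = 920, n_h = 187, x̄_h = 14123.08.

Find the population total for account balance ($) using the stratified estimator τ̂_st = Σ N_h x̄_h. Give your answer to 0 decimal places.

τ̂_st = Σ N_h x̄_h = 1040·9632.41 + 960·7694.88 + 920·14123.08 = 30398025

τ̂_st ≈ 30398025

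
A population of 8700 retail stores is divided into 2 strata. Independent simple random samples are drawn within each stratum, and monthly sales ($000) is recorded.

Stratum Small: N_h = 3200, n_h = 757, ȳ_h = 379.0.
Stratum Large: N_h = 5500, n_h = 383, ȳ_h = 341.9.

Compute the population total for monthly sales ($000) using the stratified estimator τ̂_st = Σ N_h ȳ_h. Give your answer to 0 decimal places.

τ̂_st ≈ 3093250

τ̂_st = Σ N_h ȳ_h = 3200·379.0 + 5500·341.9 = 3093250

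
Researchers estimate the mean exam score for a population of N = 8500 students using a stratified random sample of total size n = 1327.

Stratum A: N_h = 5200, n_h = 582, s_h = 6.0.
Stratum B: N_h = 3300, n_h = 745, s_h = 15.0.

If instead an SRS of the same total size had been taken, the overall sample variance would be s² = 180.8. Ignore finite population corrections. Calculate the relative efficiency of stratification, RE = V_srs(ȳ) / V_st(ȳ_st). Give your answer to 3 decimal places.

RE ≈ 1.984

V̂(ȳ_st) = Σ W_h² s_h²/n_h, with W_h = N_h/N and N = 8500:
  stratum A: (5200/8500)²·6.0²/582 = 0.0231499
  stratum B: (3300/8500)²·15.0²/745 = 0.0455215
V_st = 0.0686713
V_srs = s²/n = 180.8/1327 = 0.136247
Relative efficiency = V_srs / V_st = 0.136247/0.0686713 = 1.9840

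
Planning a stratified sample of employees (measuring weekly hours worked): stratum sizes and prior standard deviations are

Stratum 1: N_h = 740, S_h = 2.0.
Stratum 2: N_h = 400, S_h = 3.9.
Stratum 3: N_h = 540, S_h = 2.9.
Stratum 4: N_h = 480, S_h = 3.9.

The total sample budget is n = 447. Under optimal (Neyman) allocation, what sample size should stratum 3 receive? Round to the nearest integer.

108

Neyman allocation: n_h = n · N_h S_h / Σ N_i S_i, with n = 447.
  stratum 1: N_h·S_h = 740·2.0 = 1480.00
  stratum 2: N_h·S_h = 400·3.9 = 1560.00
  stratum 3: N_h·S_h = 540·2.9 = 1566.00
  stratum 4: N_h·S_h = 480·3.9 = 1872.00
Σ N_h S_h = 6478.00
n for stratum 3 = 447·1566.00/6478.00 = 108.058 → 108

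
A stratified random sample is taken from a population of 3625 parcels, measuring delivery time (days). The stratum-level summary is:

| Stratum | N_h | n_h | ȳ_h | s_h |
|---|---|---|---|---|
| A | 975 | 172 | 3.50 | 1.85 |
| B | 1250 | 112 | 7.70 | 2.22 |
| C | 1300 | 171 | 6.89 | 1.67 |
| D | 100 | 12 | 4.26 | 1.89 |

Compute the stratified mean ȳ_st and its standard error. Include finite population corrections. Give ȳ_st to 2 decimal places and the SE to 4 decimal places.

ȳ_st ≈ 6.18, SE ≈ 0.0893

ȳ_st = Σ W_h ȳ_h = (975·3.50 + 1250·7.70 + 1300·6.89 + 100·4.26)/3625 = 6.18497
V̂(ȳ_st) = Σ W_h² (1 − n_h/N_h) s_h²/n_h, with W_h = N_h/N and N = 3625:
  stratum A: (975/3625)²·(1 − 172/975)·1.85²/172 = 0.00118555
  stratum B: (1250/3625)²·(1 − 112/1250)·2.22²/112 = 0.00476348
  stratum C: (1300/3625)²·(1 − 171/1300)·1.67²/171 = 0.00182162
  stratum D: (100/3625)²·(1 − 12/100)·1.89²/12 = 0.000199347
V̂(ȳ_st) = 0.00796999
SE(ȳ_st) = √0.00796999 = 0.0892748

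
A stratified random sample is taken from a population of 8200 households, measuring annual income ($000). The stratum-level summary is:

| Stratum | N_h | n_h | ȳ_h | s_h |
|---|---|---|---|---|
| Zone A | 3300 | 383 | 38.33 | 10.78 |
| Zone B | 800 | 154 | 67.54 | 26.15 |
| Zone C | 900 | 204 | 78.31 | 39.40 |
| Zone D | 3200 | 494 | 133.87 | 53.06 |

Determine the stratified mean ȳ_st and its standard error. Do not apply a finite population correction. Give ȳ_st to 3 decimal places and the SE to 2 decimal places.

ȳ_st = Σ W_h ȳ_h = (3300·38.33 + 800·67.54 + 900·78.31 + 3200·133.87)/8200 = 82.85171
V̂(ȳ_st) = Σ W_h² s_h²/n_h, with W_h = N_h/N and N = 8200:
  stratum Zone A: (3300/8200)²·10.78²/383 = 0.0491404
  stratum Zone B: (800/8200)²·26.15²/154 = 0.0422644
  stratum Zone C: (900/8200)²·39.40²/204 = 0.0916684
  stratum Zone D: (3200/8200)²·53.06²/494 = 0.86792
V̂(ȳ_st) = 1.05099
SE(ȳ_st) = √1.05099 = 1.02518

ȳ_st ≈ 82.852, SE ≈ 1.03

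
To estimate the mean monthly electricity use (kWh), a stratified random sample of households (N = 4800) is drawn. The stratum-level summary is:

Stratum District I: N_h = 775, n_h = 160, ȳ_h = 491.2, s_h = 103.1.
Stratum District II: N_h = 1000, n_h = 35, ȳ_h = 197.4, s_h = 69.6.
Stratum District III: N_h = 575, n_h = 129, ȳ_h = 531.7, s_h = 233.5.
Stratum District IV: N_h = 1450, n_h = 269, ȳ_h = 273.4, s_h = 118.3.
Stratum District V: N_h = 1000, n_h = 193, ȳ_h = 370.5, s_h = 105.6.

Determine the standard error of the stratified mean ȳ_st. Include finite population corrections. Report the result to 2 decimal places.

SE(ȳ_st) ≈ 4.21

V̂(ȳ_st) = Σ W_h² (1 − n_h/N_h) s_h²/n_h, with W_h = N_h/N and N = 4800:
  stratum District I: (775/4800)²·(1 − 160/775)·103.1²/160 = 1.37433
  stratum District II: (1000/4800)²·(1 − 35/1000)·69.6²/35 = 5.79689
  stratum District III: (575/4800)²·(1 − 129/575)·233.5²/129 = 4.7044
  stratum District IV: (1450/4800)²·(1 − 269/1450)·118.3²/269 = 3.86681
  stratum District V: (1000/4800)²·(1 − 193/1000)·105.6²/193 = 2.02377
V̂(ȳ_st) = 17.7662
SE(ȳ_st) = √17.7662 = 4.215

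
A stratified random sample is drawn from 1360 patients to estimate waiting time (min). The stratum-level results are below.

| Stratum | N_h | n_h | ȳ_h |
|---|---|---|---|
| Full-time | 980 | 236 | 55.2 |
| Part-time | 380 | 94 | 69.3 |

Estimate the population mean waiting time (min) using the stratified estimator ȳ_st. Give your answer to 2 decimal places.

N = Σ N_h = 1360. Stratum weights W_h = N_h/N.
ȳ_st = (980·55.2 + 380·69.3) / 1360 = 59.1397

ȳ_st ≈ 59.14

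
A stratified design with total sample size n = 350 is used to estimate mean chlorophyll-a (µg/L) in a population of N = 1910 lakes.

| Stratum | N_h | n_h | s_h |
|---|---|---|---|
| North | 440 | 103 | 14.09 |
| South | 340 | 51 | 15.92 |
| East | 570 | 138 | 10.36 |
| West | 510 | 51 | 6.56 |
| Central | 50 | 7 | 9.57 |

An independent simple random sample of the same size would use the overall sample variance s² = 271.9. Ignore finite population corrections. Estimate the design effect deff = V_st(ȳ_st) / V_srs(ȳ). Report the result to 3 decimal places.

deff ≈ 0.513

V̂(ȳ_st) = Σ W_h² s_h²/n_h, with W_h = N_h/N and N = 1910:
  stratum North: (440/1910)²·14.09²/103 = 0.102288
  stratum South: (340/1910)²·15.92²/51 = 0.157473
  stratum East: (570/1910)²·10.36²/138 = 0.0692665
  stratum West: (510/1910)²·6.56²/51 = 0.0601605
  stratum Central: (50/1910)²·9.57²/7 = 0.00896601
V_st = 0.398154
V_srs = s²/n = 271.9/350 = 0.776857
deff = V_st / V_srs = 0.398154/0.776857 = 0.5125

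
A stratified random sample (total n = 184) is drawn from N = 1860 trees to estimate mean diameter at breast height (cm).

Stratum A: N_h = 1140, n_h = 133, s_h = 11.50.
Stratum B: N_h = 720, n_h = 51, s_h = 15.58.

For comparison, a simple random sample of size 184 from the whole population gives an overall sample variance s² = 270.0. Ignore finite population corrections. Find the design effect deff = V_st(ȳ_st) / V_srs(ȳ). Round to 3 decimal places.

V̂(ȳ_st) = Σ W_h² s_h²/n_h, with W_h = N_h/N and N = 1860:
  stratum A: (1140/1860)²·11.50²/133 = 0.373532
  stratum B: (720/1860)²·15.58²/51 = 0.713188
V_st = 1.08672
V_srs = s²/n = 270.0/184 = 1.46739
deff = V_st / V_srs = 1.08672/1.46739 = 0.7406

deff ≈ 0.741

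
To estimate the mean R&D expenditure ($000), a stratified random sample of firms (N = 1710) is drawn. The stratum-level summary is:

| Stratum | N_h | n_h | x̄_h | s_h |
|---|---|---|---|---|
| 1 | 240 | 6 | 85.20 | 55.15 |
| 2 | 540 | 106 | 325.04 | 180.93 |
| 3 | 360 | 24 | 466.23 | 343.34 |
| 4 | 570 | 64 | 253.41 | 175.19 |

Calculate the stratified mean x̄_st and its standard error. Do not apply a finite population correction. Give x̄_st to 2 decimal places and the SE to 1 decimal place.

x̄_st ≈ 297.23, SE ≈ 17.7

x̄_st = Σ W_h x̄_h = (240·85.20 + 540·325.04 + 360·466.23 + 570·253.41)/1710 = 297.22579
V̂(x̄_st) = Σ W_h² s_h²/n_h, with W_h = N_h/N and N = 1710:
  stratum 1: (240/1710)²·55.15²/6 = 9.98551
  stratum 2: (540/1710)²·180.93²/106 = 30.7972
  stratum 3: (360/1710)²·343.34²/24 = 217.696
  stratum 4: (570/1710)²·175.19²/64 = 53.2839
V̂(x̄_st) = 311.763
SE(x̄_st) = √311.763 = 17.6568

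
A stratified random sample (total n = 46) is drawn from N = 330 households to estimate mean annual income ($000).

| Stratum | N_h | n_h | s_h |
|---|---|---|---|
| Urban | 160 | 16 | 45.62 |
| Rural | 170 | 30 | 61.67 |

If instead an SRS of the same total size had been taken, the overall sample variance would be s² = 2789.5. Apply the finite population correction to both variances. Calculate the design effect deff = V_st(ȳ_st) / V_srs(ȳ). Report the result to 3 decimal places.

V̂(ȳ_st) = Σ W_h² (1 − n_h/N_h) s_h²/n_h, with W_h = N_h/N and N = 330:
  stratum Urban: (160/330)²·(1 − 16/160)·45.62²/16 = 27.5198
  stratum Rural: (170/330)²·(1 − 30/170)·61.67²/30 = 27.7061
V_st = 55.2259
V_srs = (1 − 46/330)·2789.5/46 = 52.1883
deff = V_st / V_srs = 55.2259/52.1883 = 1.0582

deff ≈ 1.058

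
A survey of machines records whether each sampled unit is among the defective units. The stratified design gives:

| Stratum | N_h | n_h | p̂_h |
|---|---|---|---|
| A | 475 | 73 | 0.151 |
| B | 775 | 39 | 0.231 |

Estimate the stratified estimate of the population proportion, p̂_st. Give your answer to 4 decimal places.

p̂_st ≈ 0.2006

N = 1250; stratum weights W_h = N_h/N.
p̂_st = Σ W_h p̂_h = (475·0.151 + 775·0.231)/1250 = 0.20060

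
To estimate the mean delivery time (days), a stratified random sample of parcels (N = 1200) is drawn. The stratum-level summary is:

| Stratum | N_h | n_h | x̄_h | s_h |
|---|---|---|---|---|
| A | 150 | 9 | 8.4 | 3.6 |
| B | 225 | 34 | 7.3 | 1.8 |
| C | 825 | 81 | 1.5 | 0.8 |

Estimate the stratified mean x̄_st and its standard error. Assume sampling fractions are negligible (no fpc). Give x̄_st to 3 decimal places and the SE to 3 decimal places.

x̄_st = Σ W_h x̄_h = (150·8.4 + 225·7.3 + 825·1.5)/1200 = 3.45000
V̂(x̄_st) = Σ W_h² s_h²/n_h, with W_h = N_h/N and N = 1200:
  stratum A: (150/1200)²·3.6²/9 = 0.0225
  stratum B: (225/1200)²·1.8²/34 = 0.00335018
  stratum C: (825/1200)²·0.8²/81 = 0.00373457
V̂(x̄_st) = 0.0295848
SE(x̄_st) = √0.0295848 = 0.172002

x̄_st ≈ 3.450, SE ≈ 0.172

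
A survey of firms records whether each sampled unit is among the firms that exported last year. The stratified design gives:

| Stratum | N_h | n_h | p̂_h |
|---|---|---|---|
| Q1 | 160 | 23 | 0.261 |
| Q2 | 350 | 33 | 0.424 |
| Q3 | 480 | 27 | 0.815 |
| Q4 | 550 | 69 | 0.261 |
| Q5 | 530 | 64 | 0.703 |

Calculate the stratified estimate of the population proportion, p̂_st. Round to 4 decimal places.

N = 2070; stratum weights W_h = N_h/N.
p̂_st = Σ W_h p̂_h = (160·0.261 + 350·0.424 + 480·0.815 + 550·0.261 + 530·0.703)/2070 = 0.53019

p̂_st ≈ 0.5302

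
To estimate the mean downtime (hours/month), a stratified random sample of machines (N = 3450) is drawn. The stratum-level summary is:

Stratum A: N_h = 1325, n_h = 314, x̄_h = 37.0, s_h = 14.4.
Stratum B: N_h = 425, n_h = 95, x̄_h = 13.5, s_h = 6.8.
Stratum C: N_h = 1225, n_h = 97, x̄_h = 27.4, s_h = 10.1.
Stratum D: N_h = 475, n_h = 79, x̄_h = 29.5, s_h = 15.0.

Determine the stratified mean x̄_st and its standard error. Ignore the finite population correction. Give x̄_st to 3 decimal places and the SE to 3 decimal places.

x̄_st = Σ W_h x̄_h = (1325·37.0 + 425·13.5 + 1225·27.4 + 475·29.5)/3450 = 29.66377
V̂(x̄_st) = Σ W_h² s_h²/n_h, with W_h = N_h/N and N = 3450:
  stratum A: (1325/3450)²·14.4²/314 = 0.0974067
  stratum B: (425/3450)²·6.8²/95 = 0.00738642
  stratum C: (1225/3450)²·10.1²/97 = 0.132588
  stratum D: (475/3450)²·15.0²/79 = 0.0539889
V̂(x̄_st) = 0.29137
SE(x̄_st) = √0.29137 = 0.539787

x̄_st ≈ 29.664, SE ≈ 0.540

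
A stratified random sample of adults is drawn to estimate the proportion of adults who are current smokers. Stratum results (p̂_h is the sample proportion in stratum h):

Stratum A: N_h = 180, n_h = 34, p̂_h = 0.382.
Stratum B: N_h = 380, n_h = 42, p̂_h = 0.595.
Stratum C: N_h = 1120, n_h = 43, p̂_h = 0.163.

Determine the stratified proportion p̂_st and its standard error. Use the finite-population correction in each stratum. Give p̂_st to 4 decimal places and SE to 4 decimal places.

N = 1680; stratum weights W_h = N_h/N.
p̂_st = Σ W_h p̂_h = (180·0.382 + 380·0.595 + 1120·0.163)/1680 = 0.28418
V̂(p̂_st) = Σ W_h² (1 − n_h/N_h) p̂_h(1−p̂_h)/(n_h−1):
  stratum A: (180/1680)²·(1 − 34/180)·0.382·0.618/33 = 6.66108e-05
  stratum B: (380/1680)²·(1 − 42/380)·0.595·0.405/41 = 0.000267467
  stratum C: (1120/1680)²·(1 − 43/1120)·0.163·0.837/42 = 0.00138829
V̂(p̂_st) = 0.00172236; SE = √V̂ = 0.0415014

p̂_st ≈ 0.2842, SE ≈ 0.0415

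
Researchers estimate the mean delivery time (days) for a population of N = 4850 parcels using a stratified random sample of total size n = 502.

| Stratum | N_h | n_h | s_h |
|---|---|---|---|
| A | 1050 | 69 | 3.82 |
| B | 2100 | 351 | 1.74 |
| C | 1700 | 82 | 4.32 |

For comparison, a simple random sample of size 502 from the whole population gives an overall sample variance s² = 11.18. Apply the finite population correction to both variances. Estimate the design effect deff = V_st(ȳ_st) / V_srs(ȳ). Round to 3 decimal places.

V̂(ȳ_st) = Σ W_h² (1 − n_h/N_h) s_h²/n_h, with W_h = N_h/N and N = 4850:
  stratum A: (1050/4850)²·(1 − 69/1050)·3.82²/69 = 0.00926088
  stratum B: (2100/4850)²·(1 − 351/2100)·1.74²/351 = 0.00134684
  stratum C: (1700/4850)²·(1 − 82/1700)·4.32²/82 = 0.0266132
V_st = 0.037221
V_srs = (1 − 502/4850)·11.18/502 = 0.0199658
deff = V_st / V_srs = 0.037221/0.0199658 = 1.8642

deff ≈ 1.864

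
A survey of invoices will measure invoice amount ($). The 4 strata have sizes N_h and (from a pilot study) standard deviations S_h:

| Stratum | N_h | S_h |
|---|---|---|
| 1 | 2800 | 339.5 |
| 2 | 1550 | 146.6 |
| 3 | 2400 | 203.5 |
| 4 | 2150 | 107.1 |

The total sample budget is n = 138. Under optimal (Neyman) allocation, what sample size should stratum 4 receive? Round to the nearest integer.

17

Neyman allocation: n_h = n · N_h S_h / Σ N_i S_i, with n = 138.
  stratum 1: N_h·S_h = 2800·339.5 = 950600.00
  stratum 2: N_h·S_h = 1550·146.6 = 227230.00
  stratum 3: N_h·S_h = 2400·203.5 = 488400.00
  stratum 4: N_h·S_h = 2150·107.1 = 230265.00
Σ N_h S_h = 1896495.00
n for stratum 4 = 138·230265.00/1896495.00 = 16.755 → 17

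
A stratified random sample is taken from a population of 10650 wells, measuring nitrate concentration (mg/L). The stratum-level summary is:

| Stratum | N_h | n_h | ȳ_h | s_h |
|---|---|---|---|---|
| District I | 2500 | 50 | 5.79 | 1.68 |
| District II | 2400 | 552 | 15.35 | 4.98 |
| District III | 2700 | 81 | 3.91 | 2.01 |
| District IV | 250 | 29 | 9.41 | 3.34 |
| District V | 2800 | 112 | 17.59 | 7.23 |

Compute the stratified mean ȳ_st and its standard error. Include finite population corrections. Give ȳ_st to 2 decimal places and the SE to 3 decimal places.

ȳ_st ≈ 10.66, SE ≈ 0.198

ȳ_st = Σ W_h ȳ_h = (2500·5.79 + 2400·15.35 + 2700·3.91 + 250·9.41 + 2800·17.59)/10650 = 10.65507
V̂(ȳ_st) = Σ W_h² (1 − n_h/N_h) s_h²/n_h, with W_h = N_h/N and N = 10650:
  stratum District I: (2500/10650)²·(1 − 50/2500)·1.68²/50 = 0.00304828
  stratum District II: (2400/10650)²·(1 − 552/2400)·4.98²/552 = 0.00175685
  stratum District III: (2700/10650)²·(1 − 81/2700)·2.01²/81 = 0.00310962
  stratum District IV: (250/10650)²·(1 − 29/250)·3.34²/29 = 0.000187382
  stratum District V: (2800/10650)²·(1 − 112/2800)·7.23²/112 = 0.0309704
V̂(ȳ_st) = 0.0390725
SE(ȳ_st) = √0.0390725 = 0.197668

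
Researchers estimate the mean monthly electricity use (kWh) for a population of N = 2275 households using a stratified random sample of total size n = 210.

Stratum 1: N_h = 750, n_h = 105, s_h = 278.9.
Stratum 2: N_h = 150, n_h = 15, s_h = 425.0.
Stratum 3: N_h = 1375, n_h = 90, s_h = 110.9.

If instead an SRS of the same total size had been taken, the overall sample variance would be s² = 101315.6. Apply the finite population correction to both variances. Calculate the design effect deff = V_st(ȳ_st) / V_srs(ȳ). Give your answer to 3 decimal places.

deff ≈ 0.372

V̂(ȳ_st) = Σ W_h² (1 − n_h/N_h) s_h²/n_h, with W_h = N_h/N and N = 2275:
  stratum 1: (750/2275)²·(1 − 105/750)·278.9²/105 = 69.2414
  stratum 2: (150/2275)²·(1 − 15/150)·425.0²/15 = 47.1139
  stratum 3: (1375/2275)²·(1 − 90/1375)·110.9²/90 = 46.6513
V_st = 163.007
V_srs = (1 − 210/2275)·101315.6/210 = 437.921
deff = V_st / V_srs = 163.007/437.921 = 0.3722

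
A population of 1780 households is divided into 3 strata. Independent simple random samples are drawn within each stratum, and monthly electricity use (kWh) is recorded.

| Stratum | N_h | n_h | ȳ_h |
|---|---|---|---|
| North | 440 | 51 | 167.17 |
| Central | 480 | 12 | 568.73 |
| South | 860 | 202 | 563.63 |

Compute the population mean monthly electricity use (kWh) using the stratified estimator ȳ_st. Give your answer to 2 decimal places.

N = Σ N_h = 1780. Stratum weights W_h = N_h/N.
ȳ_st = (440·167.17 + 480·568.73 + 860·563.63) / 1780 = 467.0039

ȳ_st ≈ 467.00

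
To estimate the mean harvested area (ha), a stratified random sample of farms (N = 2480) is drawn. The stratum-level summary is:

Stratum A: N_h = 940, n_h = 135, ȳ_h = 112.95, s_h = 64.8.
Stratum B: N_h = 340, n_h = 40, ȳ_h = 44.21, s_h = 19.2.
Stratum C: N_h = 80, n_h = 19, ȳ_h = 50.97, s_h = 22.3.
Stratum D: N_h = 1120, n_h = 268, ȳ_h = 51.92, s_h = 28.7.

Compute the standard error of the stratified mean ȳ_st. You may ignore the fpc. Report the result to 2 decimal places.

V̂(ȳ_st) = Σ W_h² s_h²/n_h, with W_h = N_h/N and N = 2480:
  stratum A: (940/2480)²·64.8²/135 = 4.46857
  stratum B: (340/2480)²·19.2²/40 = 0.17322
  stratum C: (80/2480)²·22.3²/19 = 0.0272353
  stratum D: (1120/2480)²·28.7²/268 = 0.626847
V̂(ȳ_st) = 5.29587
SE(ȳ_st) = √5.29587 = 2.30128

SE(ȳ_st) ≈ 2.30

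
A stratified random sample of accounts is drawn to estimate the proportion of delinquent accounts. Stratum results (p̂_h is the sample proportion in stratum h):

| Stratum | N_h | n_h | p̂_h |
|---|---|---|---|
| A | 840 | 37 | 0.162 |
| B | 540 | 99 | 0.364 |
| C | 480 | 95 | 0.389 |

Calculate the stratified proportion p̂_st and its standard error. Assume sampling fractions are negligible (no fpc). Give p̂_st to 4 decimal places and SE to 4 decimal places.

N = 1860; stratum weights W_h = N_h/N.
p̂_st = Σ W_h p̂_h = (840·0.162 + 540·0.364 + 480·0.389)/1860 = 0.27923
V̂(p̂_st) = Σ W_h² p̂_h(1−p̂_h)/(n_h−1):
  stratum A: (840/1860)²·0.162·0.838/36 = 0.000769111
  stratum B: (540/1860)²·0.364·0.636/98 = 0.00019911
  stratum C: (480/1860)²·0.389·0.611/94 = 0.000168391
V̂(p̂_st) = 0.00113661; SE = √V̂ = 0.0337137

p̂_st ≈ 0.2792, SE ≈ 0.0337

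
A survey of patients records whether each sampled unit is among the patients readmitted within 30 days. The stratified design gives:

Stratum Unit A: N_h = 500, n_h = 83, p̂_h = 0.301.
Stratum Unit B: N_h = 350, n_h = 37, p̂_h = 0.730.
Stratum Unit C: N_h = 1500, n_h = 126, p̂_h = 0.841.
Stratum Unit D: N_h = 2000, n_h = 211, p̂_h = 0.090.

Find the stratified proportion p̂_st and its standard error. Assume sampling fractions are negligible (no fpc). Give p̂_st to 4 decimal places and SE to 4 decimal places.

p̂_st ≈ 0.4247, SE ≈ 0.0167

N = 4350; stratum weights W_h = N_h/N.
p̂_st = Σ W_h p̂_h = (500·0.301 + 350·0.730 + 1500·0.841 + 2000·0.090)/4350 = 0.42471
V̂(p̂_st) = Σ W_h² p̂_h(1−p̂_h)/(n_h−1):
  stratum Unit A: (500/4350)²·0.301·0.699/82 = 3.38993e-05
  stratum Unit B: (350/4350)²·0.730·0.270/36 = 3.54439e-05
  stratum Unit C: (1500/4350)²·0.841·0.159/125 = 0.0001272
  stratum Unit D: (2000/4350)²·0.090·0.910/210 = 8.24415e-05
V̂(p̂_st) = 0.000278985; SE = √V̂ = 0.0167028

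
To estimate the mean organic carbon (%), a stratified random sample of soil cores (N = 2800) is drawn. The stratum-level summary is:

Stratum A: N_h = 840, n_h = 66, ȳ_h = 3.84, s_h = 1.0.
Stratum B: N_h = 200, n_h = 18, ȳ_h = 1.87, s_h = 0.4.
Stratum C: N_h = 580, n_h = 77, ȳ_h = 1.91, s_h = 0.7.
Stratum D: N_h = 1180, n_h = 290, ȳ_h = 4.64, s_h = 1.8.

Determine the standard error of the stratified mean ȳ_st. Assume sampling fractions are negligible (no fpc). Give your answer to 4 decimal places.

SE(ȳ_st) ≈ 0.0605

V̂(ȳ_st) = Σ W_h² s_h²/n_h, with W_h = N_h/N and N = 2800:
  stratum A: (840/2800)²·1.0²/66 = 0.00136364
  stratum B: (200/2800)²·0.4²/18 = 4.53515e-05
  stratum C: (580/2800)²·0.7²/77 = 0.000273052
  stratum D: (1180/2800)²·1.8²/290 = 0.00198424
V̂(ȳ_st) = 0.00366628
SE(ȳ_st) = √0.00366628 = 0.0605498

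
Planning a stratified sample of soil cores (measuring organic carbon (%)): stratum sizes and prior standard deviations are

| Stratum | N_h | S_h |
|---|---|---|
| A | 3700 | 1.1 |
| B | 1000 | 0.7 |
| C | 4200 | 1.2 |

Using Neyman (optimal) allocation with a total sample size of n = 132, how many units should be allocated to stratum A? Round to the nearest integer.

55

Neyman allocation: n_h = n · N_h S_h / Σ N_i S_i, with n = 132.
  stratum A: N_h·S_h = 3700·1.1 = 4070.00
  stratum B: N_h·S_h = 1000·0.7 = 700.00
  stratum C: N_h·S_h = 4200·1.2 = 5040.00
Σ N_h S_h = 9810.00
n for stratum A = 132·4070.00/9810.00 = 54.765 → 55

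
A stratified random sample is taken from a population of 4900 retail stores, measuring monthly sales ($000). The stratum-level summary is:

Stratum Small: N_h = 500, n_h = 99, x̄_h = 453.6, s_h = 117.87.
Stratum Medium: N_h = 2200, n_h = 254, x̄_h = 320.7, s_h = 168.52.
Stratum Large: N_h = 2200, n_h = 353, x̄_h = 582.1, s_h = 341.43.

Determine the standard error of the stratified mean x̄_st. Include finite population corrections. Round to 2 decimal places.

V̂(x̄_st) = Σ W_h² (1 − n_h/N_h) s_h²/n_h, with W_h = N_h/N and N = 4900:
  stratum Small: (500/4900)²·(1 − 99/500)·117.87²/99 = 1.17191
  stratum Medium: (2200/4900)²·(1 − 254/2200)·168.52²/254 = 19.9362
  stratum Large: (2200/4900)²·(1 − 353/2200)·341.43²/353 = 55.889
V̂(x̄_st) = 76.9971
SE(x̄_st) = √76.9971 = 8.7748

SE(x̄_st) ≈ 8.77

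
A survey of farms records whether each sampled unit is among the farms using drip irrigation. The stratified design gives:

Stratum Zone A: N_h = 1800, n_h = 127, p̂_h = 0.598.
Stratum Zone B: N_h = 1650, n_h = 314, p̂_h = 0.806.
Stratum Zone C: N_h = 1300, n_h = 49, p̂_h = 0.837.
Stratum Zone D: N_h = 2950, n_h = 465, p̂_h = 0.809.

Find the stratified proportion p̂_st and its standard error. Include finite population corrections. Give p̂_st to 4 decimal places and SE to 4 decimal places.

p̂_st ≈ 0.7638, SE ≈ 0.0153

N = 7700; stratum weights W_h = N_h/N.
p̂_st = Σ W_h p̂_h = (1800·0.598 + 1650·0.806 + 1300·0.837 + 2950·0.809)/7700 = 0.76376
V̂(p̂_st) = Σ W_h² (1 − n_h/N_h) p̂_h(1−p̂_h)/(n_h−1):
  stratum Zone A: (1800/7700)²·(1 − 127/1800)·0.598·0.402/126 = 9.69044e-05
  stratum Zone B: (1650/7700)²·(1 − 314/1650)·0.806·0.194/313 = 1.85738e-05
  stratum Zone C: (1300/7700)²·(1 − 49/1300)·0.837·0.163/48 = 7.79634e-05
  stratum Zone D: (2950/7700)²·(1 − 465/2950)·0.809·0.191/464 = 4.11747e-05
V̂(p̂_st) = 0.000234616; SE = √V̂ = 0.0153172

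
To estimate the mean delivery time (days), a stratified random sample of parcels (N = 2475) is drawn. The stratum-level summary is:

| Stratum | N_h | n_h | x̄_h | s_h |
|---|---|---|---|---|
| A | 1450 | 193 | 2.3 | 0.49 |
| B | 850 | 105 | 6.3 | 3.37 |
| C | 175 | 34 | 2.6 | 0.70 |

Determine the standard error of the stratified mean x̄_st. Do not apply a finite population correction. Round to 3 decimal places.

SE(x̄_st) ≈ 0.115

V̂(x̄_st) = Σ W_h² s_h²/n_h, with W_h = N_h/N and N = 2475:
  stratum A: (1450/2475)²·0.49²/193 = 0.000426993
  stratum B: (850/2475)²·3.37²/105 = 0.0127573
  stratum C: (175/2475)²·0.70²/34 = 7.20515e-05
V̂(x̄_st) = 0.0132563
SE(x̄_st) = √0.0132563 = 0.115136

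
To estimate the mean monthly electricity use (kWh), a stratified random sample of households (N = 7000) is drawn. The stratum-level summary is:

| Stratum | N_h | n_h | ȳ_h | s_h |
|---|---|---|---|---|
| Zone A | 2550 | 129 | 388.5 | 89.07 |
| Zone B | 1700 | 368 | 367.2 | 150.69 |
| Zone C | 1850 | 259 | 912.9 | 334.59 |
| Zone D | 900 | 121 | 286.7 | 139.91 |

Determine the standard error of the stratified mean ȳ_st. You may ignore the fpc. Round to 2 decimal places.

V̂(ȳ_st) = Σ W_h² s_h²/n_h, with W_h = N_h/N and N = 7000:
  stratum Zone A: (2550/7000)²·89.07²/129 = 8.16126
  stratum Zone B: (1700/7000)²·150.69²/368 = 3.63934
  stratum Zone C: (1850/7000)²·334.59²/259 = 30.1907
  stratum Zone D: (900/7000)²·139.91²/121 = 2.67424
V̂(ȳ_st) = 44.6656
SE(ȳ_st) = √44.6656 = 6.68323

SE(ȳ_st) ≈ 6.68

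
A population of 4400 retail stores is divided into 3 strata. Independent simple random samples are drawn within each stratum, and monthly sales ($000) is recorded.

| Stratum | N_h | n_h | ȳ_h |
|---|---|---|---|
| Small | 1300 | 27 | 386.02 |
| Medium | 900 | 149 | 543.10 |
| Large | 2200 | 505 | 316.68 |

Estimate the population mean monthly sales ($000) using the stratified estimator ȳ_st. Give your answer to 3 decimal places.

N = Σ N_h = 4400. Stratum weights W_h = N_h/N.
ȳ_st = (1300·386.02 + 900·543.10 + 2200·316.68) / 4400 = 383.48000

ȳ_st ≈ 383.480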